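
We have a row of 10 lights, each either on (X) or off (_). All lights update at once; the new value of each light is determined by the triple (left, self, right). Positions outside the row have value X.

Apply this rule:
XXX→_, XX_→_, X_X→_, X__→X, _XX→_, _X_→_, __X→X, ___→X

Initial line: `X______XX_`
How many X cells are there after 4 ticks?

3

_XXXXXX___
_______XXX
XXXXXXX___
_______XXX
count of X: 3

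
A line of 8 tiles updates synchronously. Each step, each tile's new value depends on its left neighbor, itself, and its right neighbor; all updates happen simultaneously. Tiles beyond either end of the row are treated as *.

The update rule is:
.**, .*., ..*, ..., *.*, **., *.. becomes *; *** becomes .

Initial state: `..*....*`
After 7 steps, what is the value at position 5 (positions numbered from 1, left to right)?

*

step 1: ********
step 2: ........
step 3: ********  (repeats step 1; period 2)
step 7: ********
position 5 holds *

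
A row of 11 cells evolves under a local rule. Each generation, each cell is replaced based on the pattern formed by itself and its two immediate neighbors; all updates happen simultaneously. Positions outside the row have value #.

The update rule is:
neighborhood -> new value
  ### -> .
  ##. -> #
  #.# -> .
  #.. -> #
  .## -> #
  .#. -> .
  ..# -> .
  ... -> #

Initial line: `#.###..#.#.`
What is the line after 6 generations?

#.#.##.....
#...######.
###.#....#.
..#..###...
#..#.#.###.
##.....#.#.

##.....#.#.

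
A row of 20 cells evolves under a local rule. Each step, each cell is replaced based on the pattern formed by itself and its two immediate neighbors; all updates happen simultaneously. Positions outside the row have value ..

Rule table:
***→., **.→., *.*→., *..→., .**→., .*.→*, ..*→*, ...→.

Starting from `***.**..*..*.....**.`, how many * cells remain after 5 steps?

3

.......**.**....*...
......*........**...
.....**.......*.....
....*........**.....
...**.......*.......
count of *: 3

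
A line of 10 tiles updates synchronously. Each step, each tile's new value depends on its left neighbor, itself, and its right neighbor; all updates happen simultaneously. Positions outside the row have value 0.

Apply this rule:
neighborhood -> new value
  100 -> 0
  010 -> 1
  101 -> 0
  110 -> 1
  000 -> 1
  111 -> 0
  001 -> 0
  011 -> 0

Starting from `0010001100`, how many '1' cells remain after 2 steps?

step 1: 1010100101
step 2: 1010100101
count of 1: 5

5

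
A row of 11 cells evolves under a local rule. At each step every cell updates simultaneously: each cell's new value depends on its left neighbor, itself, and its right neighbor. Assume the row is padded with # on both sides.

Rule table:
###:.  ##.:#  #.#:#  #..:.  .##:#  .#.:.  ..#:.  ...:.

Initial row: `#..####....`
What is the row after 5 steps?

#..........

#..#..#....
#..........
#..........  (fixed point — unchanged through step 5)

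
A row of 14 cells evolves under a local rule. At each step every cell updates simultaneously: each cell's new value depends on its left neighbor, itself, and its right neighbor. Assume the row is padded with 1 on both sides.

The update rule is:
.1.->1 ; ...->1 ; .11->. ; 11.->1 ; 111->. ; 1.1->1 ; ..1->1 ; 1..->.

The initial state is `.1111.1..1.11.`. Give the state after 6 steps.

1.1111111111..

step 1: 1...111.111.11
step 2: 1.11..11..11..
step 3: 11.1.1.1.1.1.1
step 4: .111111111111.
step 5: 1...........11
step 6: 1.1111111111..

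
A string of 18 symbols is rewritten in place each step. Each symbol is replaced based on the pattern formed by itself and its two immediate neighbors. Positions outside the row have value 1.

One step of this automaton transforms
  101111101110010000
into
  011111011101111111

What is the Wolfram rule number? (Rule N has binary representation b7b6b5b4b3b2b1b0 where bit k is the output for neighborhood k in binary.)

position 3: 111 → 1  (bit 7 = 1)
position 0: 110 → 0  (bit 6 = 0)
position 1: 101 → 1  (bit 5 = 1)
position 11: 100 → 1  (bit 4 = 1)
position 2: 011 → 1  (bit 3 = 1)
position 13: 010 → 1  (bit 2 = 1)
position 12: 001 → 1  (bit 1 = 1)
position 15: 000 → 1  (bit 0 = 1)
bits b7..b0 = 10111111 = 191

191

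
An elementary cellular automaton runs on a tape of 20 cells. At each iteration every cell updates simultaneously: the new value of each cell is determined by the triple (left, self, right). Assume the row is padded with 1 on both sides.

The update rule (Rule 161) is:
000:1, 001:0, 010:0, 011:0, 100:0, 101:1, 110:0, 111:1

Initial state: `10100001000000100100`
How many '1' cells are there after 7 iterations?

iteration 1: 01001100011110000000
iteration 2: 10000001001100111110
iteration 3: 00111100000000011101
iteration 4: 00011001111111001010
iteration 5: 01000000111110000101
iteration 6: 10011110011100110010
iteration 7: 00001100001000000001
count of 1: 4

4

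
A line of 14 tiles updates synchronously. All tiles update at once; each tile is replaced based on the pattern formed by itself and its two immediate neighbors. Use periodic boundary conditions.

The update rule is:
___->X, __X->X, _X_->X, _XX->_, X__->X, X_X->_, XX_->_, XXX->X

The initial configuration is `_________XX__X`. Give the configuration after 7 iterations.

XXXXXXXXX__XXX
XXXXXXXX_XX_XX
XXXXXXX______X
XXXXXX_XXXXXX_
_XXXX___XXXX__
X_XX_XXX_XX_XX
______X______X

______X______X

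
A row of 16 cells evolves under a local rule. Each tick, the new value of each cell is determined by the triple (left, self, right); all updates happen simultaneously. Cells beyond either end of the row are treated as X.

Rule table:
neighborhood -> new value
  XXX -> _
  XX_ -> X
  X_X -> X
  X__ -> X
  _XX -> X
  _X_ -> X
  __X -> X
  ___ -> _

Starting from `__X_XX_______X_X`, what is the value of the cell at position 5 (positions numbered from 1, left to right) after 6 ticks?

tick 1: XXXXXXX_____XXXX
tick 2: ______XX___XX___
tick 3: X____XXXX_XXXX_X
tick 4: XX__XX__XXX__XXX
tick 5: _XXXXXXXX_XXXX__
tick 6: XX______XXX__XXX
position 5 holds _

_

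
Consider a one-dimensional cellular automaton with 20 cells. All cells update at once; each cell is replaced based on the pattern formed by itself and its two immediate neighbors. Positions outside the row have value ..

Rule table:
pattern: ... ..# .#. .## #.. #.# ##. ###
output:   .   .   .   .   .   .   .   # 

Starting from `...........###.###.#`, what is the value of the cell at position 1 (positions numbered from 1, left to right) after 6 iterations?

............#...#...
....................
....................  (fixed point — unchanged through iteration 6)
position 1 holds .

.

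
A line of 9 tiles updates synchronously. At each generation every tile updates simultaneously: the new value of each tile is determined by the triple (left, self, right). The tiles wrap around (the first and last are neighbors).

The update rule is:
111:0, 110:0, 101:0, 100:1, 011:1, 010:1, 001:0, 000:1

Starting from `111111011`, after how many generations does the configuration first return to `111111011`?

2

generation 1: 000000010
generation 2: 111111011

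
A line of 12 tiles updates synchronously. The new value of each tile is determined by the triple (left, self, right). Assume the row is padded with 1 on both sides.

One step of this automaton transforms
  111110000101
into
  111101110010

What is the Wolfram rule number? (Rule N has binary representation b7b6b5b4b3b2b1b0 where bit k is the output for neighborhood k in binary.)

177

position 0: 111 → 1  (bit 7 = 1)
position 4: 110 → 0  (bit 6 = 0)
position 10: 101 → 1  (bit 5 = 1)
position 5: 100 → 1  (bit 4 = 1)
position 11: 011 → 0  (bit 3 = 0)
position 9: 010 → 0  (bit 2 = 0)
position 8: 001 → 0  (bit 1 = 0)
position 6: 000 → 1  (bit 0 = 1)
bits b7..b0 = 10110001 = 177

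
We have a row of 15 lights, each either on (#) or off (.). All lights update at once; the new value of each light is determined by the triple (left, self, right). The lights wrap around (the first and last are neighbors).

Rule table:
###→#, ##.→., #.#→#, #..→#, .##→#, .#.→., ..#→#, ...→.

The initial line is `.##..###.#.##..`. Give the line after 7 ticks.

tick 1: ##.####.#.##.#.
tick 2: #.####.#.##.#.#
tick 3: .####.#.##.#.##
tick 4: ####.#.##.#.##.
tick 5: ###.#.##.#.##.#
tick 6: ##.#.##.#.##.##
tick 7: #.#.##.#.##.###

#.#.##.#.##.###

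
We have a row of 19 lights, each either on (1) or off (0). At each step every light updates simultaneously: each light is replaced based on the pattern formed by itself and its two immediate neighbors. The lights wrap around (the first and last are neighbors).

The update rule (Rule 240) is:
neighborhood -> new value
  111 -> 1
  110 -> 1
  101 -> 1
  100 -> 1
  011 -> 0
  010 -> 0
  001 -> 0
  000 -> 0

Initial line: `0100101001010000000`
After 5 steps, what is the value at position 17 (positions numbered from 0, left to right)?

0

step 1: 0010010100101000000
step 2: 0001001010010100000
step 3: 0000100101001010000
step 4: 0000010010100101000
step 5: 0000001001010010100
position 17 holds 0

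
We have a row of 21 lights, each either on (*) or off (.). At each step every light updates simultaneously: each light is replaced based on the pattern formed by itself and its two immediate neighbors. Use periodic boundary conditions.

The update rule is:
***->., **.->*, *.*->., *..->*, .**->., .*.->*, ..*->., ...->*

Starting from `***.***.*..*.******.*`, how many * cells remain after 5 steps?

..*...*.**.*......*..
*.***.*..*.******.***
*...*.**.*......*....
***.*..*.******.****.
..*.**.*......*....*.
count of *: 6

6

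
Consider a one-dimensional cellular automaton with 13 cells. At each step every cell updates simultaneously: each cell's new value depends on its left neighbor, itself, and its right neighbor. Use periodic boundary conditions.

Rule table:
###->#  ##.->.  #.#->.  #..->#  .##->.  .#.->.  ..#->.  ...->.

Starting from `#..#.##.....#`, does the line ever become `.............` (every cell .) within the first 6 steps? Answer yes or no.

no

.#.....#.....
..#.....#....
...#.....#...
....#.....#..
.....#.....#.
......#.....#
step 6 is ......#.....#, still not uniform .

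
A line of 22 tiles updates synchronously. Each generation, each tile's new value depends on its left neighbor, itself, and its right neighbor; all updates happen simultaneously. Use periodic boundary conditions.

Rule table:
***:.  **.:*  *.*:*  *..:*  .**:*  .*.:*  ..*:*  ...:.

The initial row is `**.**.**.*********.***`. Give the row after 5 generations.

.****.***********.....

.*********.......***..
**.......**.....**.**.
***.....****...*******
..**...**..**.**......
.****.***********.....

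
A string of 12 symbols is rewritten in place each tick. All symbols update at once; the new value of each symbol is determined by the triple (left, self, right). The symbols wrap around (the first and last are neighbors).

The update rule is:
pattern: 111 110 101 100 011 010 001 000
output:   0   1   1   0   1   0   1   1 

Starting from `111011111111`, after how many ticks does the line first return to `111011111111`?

001110000000
111010111111
001101100000
111111101111
000000111000
111111101011
000000110110
111111111110
100000000011
101111111110
011000000011
111011111111

12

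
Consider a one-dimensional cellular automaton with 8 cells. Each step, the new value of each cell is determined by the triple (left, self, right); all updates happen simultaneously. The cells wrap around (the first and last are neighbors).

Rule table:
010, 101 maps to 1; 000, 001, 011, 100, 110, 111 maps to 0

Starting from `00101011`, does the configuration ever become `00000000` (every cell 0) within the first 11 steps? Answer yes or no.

yes

step 1: 00111100
step 2: 00000000
all cells are 0 at step 2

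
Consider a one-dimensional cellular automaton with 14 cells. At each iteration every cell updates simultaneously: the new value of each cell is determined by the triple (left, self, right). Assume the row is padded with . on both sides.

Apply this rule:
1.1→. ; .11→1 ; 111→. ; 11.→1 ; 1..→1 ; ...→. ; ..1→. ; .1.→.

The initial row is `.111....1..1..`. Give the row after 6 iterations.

.1.11....1..1.
...111....1..1
...1.11....1..
.....111....1.
.....1.11....1
.......111....

.......111....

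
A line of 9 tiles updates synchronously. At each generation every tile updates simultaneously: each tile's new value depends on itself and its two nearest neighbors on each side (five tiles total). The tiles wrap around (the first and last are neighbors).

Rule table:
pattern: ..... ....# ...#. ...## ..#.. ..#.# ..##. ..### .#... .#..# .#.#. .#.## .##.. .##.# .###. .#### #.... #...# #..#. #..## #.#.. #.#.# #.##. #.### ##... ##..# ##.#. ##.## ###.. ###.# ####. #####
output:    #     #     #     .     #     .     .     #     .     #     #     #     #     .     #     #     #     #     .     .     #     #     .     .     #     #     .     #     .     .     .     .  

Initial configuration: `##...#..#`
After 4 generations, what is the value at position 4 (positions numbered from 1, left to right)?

#.#####.#
.#.#...#.
..##.####
#...#.#..
position 4 holds .

.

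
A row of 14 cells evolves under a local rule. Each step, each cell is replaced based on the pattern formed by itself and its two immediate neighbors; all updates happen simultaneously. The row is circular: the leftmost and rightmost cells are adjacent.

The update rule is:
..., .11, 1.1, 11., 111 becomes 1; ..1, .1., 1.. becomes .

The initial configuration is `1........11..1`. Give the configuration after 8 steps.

11111111111..1

step 1: 1.111111.11..1
step 2: 11111111111..1
step 3: 11111111111..1  (fixed point — unchanged through step 8)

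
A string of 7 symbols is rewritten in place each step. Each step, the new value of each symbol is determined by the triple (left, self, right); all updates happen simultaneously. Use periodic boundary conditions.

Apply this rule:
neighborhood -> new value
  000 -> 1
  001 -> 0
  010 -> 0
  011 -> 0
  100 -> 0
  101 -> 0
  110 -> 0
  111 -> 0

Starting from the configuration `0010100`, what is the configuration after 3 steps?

1000001

1000001
0011100
1000001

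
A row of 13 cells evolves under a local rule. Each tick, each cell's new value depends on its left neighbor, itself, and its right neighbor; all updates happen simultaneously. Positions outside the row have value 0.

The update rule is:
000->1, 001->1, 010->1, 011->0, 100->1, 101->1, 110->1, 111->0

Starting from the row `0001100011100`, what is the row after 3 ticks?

1101111001111

tick 1: 1110111100111
tick 2: 0011000111001
tick 3: 1101111001111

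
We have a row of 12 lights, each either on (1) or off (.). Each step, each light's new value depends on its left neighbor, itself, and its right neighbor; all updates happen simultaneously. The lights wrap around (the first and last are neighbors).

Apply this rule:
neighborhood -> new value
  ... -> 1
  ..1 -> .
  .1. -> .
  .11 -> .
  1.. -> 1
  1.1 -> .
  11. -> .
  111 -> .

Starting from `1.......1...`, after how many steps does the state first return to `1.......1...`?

.111111..11.
.......1...1
111111..11..
......1...1.
11111..11..1
.....1...1..
1111..11..11
....1...1...
111..11..111
...1...1....
11..11..1111
..1...1.....
1..11..11111
.1...1......
..11..111111
1...1.......
.11..111111.
...1.......1
11..111111..
..1.......1.
1..111111..1
.1.......1..
..111111..11
1.......1...

24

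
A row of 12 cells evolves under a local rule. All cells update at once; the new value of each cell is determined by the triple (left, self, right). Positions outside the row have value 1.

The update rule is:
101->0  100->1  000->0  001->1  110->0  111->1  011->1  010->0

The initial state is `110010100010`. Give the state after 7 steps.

101100010100
001010100011
110000010111
101000100111
000101011111
101000011111
000100111111

000100111111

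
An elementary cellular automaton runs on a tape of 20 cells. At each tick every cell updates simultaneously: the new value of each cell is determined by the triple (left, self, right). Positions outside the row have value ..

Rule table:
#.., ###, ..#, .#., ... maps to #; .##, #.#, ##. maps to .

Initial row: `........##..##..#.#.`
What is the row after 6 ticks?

.#.####......#####.#

tick 1: ########..##..###.##
tick 2: .######.##..##.#....
tick 3: #.####....##...#####
tick 4: #..##.####..###.###.
tick 5: ###....##.##.#...#.#
tick 6: .#.####......#####.#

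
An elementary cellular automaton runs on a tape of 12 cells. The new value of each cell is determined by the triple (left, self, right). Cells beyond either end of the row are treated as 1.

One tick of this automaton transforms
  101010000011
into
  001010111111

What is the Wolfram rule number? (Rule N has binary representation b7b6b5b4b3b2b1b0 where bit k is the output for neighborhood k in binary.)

position 11: 111 → 1  (bit 7 = 1)
position 0: 110 → 0  (bit 6 = 0)
position 1: 101 → 0  (bit 5 = 0)
position 5: 100 → 0  (bit 4 = 0)
position 10: 011 → 1  (bit 3 = 1)
position 2: 010 → 1  (bit 2 = 1)
position 9: 001 → 1  (bit 1 = 1)
position 6: 000 → 1  (bit 0 = 1)
bits b7..b0 = 10001111 = 143

143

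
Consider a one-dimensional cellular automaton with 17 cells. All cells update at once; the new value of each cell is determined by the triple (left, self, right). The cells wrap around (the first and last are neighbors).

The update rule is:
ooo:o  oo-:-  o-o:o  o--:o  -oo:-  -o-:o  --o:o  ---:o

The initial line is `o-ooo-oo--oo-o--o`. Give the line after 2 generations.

-o-o-o--oo--oooo-
oooooooo--oo-oo-o

oooooooo--oo-oo-o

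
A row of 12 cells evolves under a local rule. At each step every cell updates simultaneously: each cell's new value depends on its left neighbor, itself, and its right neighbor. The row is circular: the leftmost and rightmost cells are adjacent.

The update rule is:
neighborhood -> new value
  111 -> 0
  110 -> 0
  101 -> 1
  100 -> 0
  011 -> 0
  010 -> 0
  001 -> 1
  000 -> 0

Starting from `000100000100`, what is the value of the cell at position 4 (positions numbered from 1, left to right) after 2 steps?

001000001000
010000010000
position 4 holds 0

0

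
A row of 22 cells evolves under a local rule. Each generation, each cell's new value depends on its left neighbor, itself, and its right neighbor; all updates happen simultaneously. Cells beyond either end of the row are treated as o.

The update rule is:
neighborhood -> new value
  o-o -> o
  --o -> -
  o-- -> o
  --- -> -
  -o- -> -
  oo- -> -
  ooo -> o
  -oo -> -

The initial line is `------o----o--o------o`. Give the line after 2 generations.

o------o----o--o------
-o------o----o--o-----

-o------o----o--o-----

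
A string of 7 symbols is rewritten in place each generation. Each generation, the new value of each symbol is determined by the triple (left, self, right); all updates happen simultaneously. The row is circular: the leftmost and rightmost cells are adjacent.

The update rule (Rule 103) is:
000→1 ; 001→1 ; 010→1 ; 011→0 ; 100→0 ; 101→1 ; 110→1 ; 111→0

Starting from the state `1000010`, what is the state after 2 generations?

1011111
1100000

1100000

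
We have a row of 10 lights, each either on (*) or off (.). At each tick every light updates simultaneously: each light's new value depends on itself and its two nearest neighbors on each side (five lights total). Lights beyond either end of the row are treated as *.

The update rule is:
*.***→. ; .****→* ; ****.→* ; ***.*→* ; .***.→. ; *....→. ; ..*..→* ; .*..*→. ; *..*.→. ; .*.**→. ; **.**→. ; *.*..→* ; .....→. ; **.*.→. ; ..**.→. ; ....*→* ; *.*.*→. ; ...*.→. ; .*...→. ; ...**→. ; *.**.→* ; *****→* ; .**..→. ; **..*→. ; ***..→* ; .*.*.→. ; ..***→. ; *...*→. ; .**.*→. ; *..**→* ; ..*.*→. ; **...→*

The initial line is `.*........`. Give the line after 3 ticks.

.*......*.
.*....*...
.*..*.*...

.*..*.*...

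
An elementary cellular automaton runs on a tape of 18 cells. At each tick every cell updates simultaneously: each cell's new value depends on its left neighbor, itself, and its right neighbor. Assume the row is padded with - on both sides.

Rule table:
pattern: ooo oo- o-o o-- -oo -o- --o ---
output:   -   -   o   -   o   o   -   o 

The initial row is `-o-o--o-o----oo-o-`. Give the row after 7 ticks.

-o--o--ooooo-oo---

-ooo--ooo-oo-o-oo-
-o----o--oo-oooo--
-o-oo-o--o-oo----o
-ooo-oo--ooo--oo-o
-o--oo---o----o-oo
-o--o--o-o-oo-ooo-
-o--o--ooooo-oo---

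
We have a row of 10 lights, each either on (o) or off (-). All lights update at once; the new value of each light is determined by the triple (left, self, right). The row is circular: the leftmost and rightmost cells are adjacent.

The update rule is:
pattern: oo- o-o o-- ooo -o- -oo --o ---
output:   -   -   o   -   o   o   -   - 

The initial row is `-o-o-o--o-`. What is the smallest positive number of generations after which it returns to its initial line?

2

-o-o-oo-oo
-o-o-o--o-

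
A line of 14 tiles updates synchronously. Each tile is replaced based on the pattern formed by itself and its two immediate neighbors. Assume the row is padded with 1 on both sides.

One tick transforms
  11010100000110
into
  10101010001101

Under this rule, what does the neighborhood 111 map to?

1

At position 0 the neighborhood is 111; the next row has 1 there.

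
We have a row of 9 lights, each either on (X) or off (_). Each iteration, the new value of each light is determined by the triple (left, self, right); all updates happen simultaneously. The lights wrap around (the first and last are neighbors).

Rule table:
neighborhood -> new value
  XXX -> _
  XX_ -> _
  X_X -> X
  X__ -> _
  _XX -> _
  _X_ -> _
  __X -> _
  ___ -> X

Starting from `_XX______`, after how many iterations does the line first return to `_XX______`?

2

____XXXXX
_XX______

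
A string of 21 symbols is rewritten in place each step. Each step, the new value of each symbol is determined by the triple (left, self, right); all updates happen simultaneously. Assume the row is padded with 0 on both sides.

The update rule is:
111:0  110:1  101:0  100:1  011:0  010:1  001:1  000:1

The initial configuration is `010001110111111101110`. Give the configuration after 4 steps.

111110010000000100011
000011111111111111101
111100000000000000101
000111111111111111101

000111111111111111101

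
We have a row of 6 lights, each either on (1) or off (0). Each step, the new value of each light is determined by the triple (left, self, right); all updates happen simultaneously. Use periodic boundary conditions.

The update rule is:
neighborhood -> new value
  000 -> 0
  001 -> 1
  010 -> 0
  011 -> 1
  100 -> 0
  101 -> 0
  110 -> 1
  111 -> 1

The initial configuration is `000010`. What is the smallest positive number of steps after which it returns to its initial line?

6

000100
001000
010000
100000
000001
000010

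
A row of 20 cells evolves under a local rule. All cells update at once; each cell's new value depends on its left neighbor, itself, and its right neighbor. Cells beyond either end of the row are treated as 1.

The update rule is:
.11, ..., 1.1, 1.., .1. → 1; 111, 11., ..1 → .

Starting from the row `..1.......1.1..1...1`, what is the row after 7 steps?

1.1111111.1111.111.1
.11......11...11..11
11.11111.1.11.1.1.1.
..11....1111.1111111
1.1.111.1...11......
.1111..1111.1.11111.
11...1.1...1111....1

11...1.1...1111....1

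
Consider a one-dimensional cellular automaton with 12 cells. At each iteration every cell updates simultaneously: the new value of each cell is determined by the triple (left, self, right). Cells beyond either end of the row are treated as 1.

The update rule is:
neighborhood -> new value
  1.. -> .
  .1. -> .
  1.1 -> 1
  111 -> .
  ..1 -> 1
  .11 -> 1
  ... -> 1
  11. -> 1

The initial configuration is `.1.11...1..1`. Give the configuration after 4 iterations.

.11.1.11....

1.111.11..11
111.1111.11.
..111..11111
.11.1.11....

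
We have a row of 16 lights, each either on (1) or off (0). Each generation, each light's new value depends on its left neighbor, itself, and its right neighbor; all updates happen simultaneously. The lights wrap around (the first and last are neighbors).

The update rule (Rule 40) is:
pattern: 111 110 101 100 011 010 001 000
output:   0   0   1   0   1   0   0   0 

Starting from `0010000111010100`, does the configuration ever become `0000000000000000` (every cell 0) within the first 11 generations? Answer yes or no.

yes

0000000100101000
0000000000010000
0000000000000000
all cells are 0 at generation 3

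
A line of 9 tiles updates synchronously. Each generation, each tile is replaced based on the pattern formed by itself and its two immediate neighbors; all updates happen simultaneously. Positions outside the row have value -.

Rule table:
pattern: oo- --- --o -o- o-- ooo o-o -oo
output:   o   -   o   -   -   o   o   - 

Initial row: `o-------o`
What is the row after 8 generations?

o--------

-------o-
------o--
-----o---
----o----
---o-----
--o------
-o-------
o--------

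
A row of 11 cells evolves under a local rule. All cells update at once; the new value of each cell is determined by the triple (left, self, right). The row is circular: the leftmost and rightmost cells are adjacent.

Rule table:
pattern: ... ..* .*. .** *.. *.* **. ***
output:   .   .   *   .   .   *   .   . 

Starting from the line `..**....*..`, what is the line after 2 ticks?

........*..

........*..
........*..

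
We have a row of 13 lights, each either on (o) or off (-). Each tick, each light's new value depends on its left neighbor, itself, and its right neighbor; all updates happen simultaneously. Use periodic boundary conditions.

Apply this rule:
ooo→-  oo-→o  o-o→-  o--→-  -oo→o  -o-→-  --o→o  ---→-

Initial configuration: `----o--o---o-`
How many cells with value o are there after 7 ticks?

3

tick 1: ---o--o---o--
tick 2: --o--o---o---
tick 3: -o--o---o----
tick 4: o--o---o-----
tick 5: --o---o-----o
tick 6: -o---o-----o-
tick 7: o---o-----o--
count of o: 3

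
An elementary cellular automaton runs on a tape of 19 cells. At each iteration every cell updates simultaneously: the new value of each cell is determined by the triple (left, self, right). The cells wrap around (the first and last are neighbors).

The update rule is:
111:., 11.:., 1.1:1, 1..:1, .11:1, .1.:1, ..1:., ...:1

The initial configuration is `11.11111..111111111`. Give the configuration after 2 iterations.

..11....1.1........
1.1.111.11111111111

1.1.111.11111111111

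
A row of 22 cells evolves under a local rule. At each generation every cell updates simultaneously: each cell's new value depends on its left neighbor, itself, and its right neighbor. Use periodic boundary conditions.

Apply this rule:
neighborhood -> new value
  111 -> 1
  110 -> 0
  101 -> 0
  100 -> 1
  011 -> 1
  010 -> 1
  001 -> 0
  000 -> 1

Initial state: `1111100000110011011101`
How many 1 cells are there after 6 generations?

11

1111011110101010011001
1110011100101011010101
1101011010101010010101
1001010010101011010101
0101011010101010010101
0101010010101011010101
count of 1: 11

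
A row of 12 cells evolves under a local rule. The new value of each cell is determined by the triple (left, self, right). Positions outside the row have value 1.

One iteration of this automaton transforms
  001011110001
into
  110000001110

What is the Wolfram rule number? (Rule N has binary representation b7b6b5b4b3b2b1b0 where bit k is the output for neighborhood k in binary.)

position 5: 111 → 0  (bit 7 = 0)
position 7: 110 → 0  (bit 6 = 0)
position 3: 101 → 0  (bit 5 = 0)
position 0: 100 → 1  (bit 4 = 1)
position 4: 011 → 0  (bit 3 = 0)
position 2: 010 → 0  (bit 2 = 0)
position 1: 001 → 1  (bit 1 = 1)
position 9: 000 → 1  (bit 0 = 1)
bits b7..b0 = 00010011 = 19

19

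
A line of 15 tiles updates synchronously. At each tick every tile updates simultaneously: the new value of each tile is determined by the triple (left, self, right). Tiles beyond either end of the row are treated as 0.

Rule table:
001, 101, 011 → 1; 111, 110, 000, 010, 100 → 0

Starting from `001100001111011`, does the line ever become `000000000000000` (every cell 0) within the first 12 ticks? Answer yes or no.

011000011000110
110000110001100
100001100011000
000011000110000
000110001100000
001100011000000
011000110000000
110001100000000
100011000000000
000110000000000
001100000000000
011000000000000
tick 12 is 011000000000000, still not uniform 0

no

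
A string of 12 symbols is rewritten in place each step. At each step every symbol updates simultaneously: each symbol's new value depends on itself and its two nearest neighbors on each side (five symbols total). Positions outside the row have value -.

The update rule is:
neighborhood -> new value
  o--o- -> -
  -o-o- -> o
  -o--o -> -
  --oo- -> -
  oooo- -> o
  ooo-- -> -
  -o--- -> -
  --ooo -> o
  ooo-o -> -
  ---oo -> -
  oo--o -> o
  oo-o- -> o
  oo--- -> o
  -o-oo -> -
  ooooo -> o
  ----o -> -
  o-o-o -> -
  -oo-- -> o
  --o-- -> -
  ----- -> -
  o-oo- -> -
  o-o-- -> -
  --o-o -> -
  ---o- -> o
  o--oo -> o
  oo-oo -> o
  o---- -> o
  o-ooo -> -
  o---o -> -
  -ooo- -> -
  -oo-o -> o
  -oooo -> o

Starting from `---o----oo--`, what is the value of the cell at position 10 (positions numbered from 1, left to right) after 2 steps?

step 1: --o--o---ooo
step 2: -o-------o--
position 10 holds o

o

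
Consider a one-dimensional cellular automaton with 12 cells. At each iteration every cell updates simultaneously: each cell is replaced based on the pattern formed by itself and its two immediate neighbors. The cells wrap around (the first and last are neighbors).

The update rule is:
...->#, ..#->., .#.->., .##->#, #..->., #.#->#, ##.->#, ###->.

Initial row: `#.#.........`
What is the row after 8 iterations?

#.#.#.#.#.#.

.#..#######.
....#.....#.
###...###...
#.#.#.#.#.#.
.#.#.#.#.#.#
#.#.#.#.#.#.  (repeats iteration 4; period 2)
iteration 8: #.#.#.#.#.#.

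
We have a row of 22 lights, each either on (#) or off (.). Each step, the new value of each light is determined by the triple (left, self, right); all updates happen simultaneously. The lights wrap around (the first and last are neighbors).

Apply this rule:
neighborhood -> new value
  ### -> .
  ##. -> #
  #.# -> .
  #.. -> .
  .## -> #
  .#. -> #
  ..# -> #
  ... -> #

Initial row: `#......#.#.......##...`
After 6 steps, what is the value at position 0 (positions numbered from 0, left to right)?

#.######.#.########.##
#.#....#.#.#......#.#.
#.#.####.#.#.######.#.
#.#.#..#.#.#.#....#.#.
#.#.#.##.#.#.#.####.#.
#.#.#.##.#.#.#.#..#.#.
position 0 holds #

#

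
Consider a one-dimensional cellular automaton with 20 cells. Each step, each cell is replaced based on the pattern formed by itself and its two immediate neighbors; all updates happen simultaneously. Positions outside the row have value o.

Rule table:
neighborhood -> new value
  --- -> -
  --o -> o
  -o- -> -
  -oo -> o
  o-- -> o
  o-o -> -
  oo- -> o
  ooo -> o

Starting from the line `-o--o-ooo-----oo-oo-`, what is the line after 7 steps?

ooooooooooo-oooo-oo-

--oo--oooo---ooo-oo-
ooooooooooo-oooo-oo-
ooooooooooo-oooo-oo-  (fixed point — unchanged through step 7)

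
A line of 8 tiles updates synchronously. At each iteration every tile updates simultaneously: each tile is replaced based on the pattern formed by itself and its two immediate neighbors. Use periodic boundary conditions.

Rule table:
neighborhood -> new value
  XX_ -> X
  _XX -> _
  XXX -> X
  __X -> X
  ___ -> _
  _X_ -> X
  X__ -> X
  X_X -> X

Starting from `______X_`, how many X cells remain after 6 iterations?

iteration 1: _____XXX
iteration 2: X___X_XX
iteration 3: XX_XXX_X
iteration 4: XXX_XXX_
iteration 5: _XXX_XXX
iteration 6: X_XXX_XX
count of X: 6

6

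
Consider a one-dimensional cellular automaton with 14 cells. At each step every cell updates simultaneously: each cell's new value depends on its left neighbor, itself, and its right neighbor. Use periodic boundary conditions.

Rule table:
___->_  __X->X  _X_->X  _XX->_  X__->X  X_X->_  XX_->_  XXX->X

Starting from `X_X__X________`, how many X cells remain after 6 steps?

9

X_XXXXX______X
___XXX_X____X_
__X_X__XX__XXX
XXX_XXX__XX_X_
_X___X_XX___X_
XXX_XX___X_XXX
count of X: 9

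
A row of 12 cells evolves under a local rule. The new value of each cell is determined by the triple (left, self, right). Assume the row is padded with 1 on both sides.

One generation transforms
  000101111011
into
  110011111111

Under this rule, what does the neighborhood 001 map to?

At position 2 the neighborhood is 001; the next row has 0 there.

0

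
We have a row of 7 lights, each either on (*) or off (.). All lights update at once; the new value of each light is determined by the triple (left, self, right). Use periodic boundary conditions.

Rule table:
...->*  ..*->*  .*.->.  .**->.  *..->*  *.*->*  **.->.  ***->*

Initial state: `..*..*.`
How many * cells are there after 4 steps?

**.**.*
*.*..*.
.*.**.*
*.*..*.
count of *: 3

3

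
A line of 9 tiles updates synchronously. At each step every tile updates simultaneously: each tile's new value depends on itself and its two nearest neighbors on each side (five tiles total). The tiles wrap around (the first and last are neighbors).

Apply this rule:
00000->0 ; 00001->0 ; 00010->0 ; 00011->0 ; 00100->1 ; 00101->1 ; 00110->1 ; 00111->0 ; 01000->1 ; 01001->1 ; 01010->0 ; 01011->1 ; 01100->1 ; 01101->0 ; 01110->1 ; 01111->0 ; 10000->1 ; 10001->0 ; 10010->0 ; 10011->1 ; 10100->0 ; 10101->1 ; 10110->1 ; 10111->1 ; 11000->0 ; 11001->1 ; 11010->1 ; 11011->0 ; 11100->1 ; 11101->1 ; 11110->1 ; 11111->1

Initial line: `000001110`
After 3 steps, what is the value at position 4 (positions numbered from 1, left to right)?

step 1: 100000110
step 2: 011000101
step 3: 111000101
position 4 holds 0

0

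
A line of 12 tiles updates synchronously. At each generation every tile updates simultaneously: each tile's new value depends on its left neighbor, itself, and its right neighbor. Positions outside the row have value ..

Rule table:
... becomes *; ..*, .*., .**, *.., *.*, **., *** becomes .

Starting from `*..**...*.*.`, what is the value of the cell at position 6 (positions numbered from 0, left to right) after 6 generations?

.

generation 1: ......*.....
generation 2: *****...****
generation 3: ......*.....  (repeats generation 1; period 2)
generation 6: *****...****
position 6 holds .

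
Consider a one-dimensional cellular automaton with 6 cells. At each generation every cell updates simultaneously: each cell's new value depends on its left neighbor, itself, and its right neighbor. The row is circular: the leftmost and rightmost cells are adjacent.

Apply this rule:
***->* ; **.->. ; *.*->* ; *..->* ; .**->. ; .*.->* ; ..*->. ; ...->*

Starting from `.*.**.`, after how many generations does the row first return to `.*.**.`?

.**..*
*..*.*
.*.**.

3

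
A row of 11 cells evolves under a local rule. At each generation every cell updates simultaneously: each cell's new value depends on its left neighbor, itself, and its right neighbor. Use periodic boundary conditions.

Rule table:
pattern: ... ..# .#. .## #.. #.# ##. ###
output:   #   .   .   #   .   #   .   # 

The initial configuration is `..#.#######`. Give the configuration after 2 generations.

##.######..

...#######.
##.######..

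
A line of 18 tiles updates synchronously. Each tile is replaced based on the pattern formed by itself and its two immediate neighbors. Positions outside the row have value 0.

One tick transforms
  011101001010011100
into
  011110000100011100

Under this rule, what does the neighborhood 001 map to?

0

At position 0 the neighborhood is 001; the next row has 0 there.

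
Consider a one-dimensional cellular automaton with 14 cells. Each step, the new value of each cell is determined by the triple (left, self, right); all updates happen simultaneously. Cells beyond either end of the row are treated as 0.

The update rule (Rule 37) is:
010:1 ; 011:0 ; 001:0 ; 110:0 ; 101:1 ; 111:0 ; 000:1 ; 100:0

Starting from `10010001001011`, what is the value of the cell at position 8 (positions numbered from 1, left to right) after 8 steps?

10010101001100
10011111000001
10000000011101
10111111000011
11000000011000
00011111000011
11000000011000  (repeats step 5; period 2)
step 8: 00011111000011
position 8 holds 1

1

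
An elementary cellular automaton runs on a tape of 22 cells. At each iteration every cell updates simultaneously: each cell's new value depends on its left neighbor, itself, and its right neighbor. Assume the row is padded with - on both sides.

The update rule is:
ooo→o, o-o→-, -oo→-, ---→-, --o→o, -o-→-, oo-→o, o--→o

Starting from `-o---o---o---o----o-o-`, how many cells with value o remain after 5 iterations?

iteration 1: o-o-o-o-o-o-o-o--o---o
iteration 2: ---------------oo-o-o-
iteration 3: --------------o-o----o
iteration 4: -------------o---o--o-
iteration 5: ------------o-o-o-oo-o
count of o: 6

6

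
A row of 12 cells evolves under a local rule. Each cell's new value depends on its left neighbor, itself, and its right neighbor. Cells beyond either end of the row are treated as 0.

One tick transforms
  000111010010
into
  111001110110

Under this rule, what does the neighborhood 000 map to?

At position 0 the neighborhood is 000; the next row has 1 there.

1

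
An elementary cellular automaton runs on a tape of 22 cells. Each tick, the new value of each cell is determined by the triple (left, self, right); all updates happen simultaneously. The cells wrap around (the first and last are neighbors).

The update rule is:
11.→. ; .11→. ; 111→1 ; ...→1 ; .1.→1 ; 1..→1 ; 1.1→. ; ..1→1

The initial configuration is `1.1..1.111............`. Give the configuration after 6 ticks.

1.11.1...111...111...1

1.1111..1.111111111111
...11.111..11111111111
111....1.11.111111111.
.1.11111.....1111111..
11..111.11111.11111.11
1.11.1...111...111...1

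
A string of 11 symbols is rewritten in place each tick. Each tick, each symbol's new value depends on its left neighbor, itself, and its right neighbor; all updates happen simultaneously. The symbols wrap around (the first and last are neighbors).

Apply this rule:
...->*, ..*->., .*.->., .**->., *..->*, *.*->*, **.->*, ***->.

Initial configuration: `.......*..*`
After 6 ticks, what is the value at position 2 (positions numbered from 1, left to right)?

*

tick 1: ******..*..
tick 2: .....**..*.
tick 3: ****..**..*
tick 4: ...**..**..
tick 5: **..**..***
tick 6: .**..**....
position 2 holds *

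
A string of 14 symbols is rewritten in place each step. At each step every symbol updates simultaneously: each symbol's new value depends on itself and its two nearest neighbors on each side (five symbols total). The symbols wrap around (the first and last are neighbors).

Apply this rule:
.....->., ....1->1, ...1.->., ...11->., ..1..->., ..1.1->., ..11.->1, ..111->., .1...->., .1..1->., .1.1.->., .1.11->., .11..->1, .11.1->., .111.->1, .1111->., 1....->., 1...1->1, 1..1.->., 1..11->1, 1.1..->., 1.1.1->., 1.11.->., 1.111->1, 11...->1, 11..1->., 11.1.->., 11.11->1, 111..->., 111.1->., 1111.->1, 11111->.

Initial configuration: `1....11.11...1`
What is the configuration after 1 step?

11.1.1.1.111.1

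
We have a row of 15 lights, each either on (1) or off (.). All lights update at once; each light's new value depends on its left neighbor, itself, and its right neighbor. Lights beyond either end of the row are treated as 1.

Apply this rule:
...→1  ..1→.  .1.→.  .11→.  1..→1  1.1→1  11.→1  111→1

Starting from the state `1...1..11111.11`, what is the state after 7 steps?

111..1..11111.1
1111..1..11111.
11111..1..11111
111111..1..1111
1111111..1..111
11111111..1..11
111111111..1..1

111111111..1..1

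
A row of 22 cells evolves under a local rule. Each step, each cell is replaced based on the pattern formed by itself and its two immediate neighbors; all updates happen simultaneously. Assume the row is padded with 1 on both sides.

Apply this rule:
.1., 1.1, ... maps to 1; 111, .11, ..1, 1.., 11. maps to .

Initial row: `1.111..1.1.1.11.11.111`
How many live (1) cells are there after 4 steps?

.1.....111111..1..1...
11.111.........1..1.1.
..1....1111111.1..1111
..1.11........11......
count of 1: 5

5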